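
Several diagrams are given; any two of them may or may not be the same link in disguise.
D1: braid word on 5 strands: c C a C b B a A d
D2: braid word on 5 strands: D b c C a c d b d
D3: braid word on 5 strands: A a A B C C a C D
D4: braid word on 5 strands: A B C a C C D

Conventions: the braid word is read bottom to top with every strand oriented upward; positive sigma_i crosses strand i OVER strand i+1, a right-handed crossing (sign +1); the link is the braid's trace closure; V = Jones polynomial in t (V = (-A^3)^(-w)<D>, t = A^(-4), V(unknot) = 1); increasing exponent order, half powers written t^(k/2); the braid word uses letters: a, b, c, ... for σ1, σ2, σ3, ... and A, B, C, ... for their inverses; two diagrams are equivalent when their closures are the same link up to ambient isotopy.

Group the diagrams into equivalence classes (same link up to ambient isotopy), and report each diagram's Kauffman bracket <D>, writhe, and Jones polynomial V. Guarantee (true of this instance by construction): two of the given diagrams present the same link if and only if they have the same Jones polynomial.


grouping into links: {D1} | {D2} | {D3, D4}
V(D1) = -t^(-1/2) - t^(1/2)  (w +1, c 9, <D> = A + A^5)
V(D2) = -t^(1/2) - t^(5/2)  [9 crossings, <D> = A^5 + A^13, w = +5]
V(D3) = t^(-9/2) - t^(-5/2) - t^(-3/2) - t^(-1/2)  (w -5, c 9, <D> = A^-13 + A^-9 + A^-5 - A^3)
V(D4) = t^(-9/2) - t^(-5/2) - t^(-3/2) - t^(-1/2)  (w -5, c 7, <D> = A^-13 + A^-9 + A^-5 - A^3)
why: 3 values of V(t) split the 4 diagrams


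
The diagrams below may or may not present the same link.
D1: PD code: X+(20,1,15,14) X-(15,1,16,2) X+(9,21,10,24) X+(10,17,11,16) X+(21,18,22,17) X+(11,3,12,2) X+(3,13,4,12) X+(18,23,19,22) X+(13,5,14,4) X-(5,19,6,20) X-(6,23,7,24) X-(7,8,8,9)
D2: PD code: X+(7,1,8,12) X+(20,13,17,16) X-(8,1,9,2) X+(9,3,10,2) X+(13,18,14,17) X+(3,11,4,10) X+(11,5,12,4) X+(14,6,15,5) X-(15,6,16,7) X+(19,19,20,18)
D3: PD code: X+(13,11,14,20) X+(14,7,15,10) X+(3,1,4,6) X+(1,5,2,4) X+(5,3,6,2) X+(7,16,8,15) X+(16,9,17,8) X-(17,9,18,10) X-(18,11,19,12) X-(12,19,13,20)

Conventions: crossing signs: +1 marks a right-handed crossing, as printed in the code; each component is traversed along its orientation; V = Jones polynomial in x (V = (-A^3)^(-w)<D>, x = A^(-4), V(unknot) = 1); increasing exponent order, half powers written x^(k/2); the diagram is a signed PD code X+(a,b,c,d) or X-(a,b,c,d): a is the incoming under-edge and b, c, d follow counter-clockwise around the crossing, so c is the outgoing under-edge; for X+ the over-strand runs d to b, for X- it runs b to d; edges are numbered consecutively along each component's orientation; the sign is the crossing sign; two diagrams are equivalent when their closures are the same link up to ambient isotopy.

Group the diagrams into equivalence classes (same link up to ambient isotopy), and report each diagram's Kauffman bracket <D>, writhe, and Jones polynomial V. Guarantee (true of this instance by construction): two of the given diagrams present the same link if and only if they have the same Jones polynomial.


classes: {D1, D2, D3}
V(D1) = x + x^2 + 2x^3 + x^4 - x^7  [12 crossings, <D> = -A^-16 + A^-4 + 2 + A^4 + A^8, w = +4]
D2 (bracket -A^-10 + A^2 + 2A^6 + A^10 + A^14; 10 crossings at w = +6): V = x + x^2 + 2x^3 + x^4 - x^7
D3 (bracket -A^-16 + A^-4 + 2 + A^4 + A^8; 10 crossings at w = +4): V = x + x^2 + 2x^3 + x^4 - x^7
note: one V(x) for all 3 diagrams — one class (guaranteed)


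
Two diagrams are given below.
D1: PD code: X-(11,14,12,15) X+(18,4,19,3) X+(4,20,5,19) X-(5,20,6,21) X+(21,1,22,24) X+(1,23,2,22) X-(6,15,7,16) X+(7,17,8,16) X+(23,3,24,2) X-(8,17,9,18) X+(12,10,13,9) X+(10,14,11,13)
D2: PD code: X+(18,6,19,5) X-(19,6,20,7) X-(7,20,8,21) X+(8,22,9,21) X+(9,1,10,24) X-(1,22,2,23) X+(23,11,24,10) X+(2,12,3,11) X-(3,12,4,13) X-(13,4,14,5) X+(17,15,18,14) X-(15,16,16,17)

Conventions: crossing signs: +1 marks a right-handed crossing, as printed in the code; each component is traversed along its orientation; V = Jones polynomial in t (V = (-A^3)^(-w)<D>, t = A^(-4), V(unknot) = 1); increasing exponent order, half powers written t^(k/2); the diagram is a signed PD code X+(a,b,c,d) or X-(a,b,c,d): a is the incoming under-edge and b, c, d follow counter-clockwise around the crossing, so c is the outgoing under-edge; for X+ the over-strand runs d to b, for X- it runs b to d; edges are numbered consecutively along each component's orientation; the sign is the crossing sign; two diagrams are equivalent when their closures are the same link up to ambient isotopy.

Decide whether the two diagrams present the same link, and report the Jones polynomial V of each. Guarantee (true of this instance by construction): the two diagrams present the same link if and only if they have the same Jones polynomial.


same link: no
V(D1) = t + t^3 - t^4  [12 crossings, <D> = -A^-4 + 1 + A^8, w = +4]
D2 (bracket A^-8 - A^-4 + 1 - A^4 + A^8; 12 crossings at w = 0): V = t^-2 - t^-1 + 1 - t + t^2
note: 2 values of V(t) split the 2 diagrams


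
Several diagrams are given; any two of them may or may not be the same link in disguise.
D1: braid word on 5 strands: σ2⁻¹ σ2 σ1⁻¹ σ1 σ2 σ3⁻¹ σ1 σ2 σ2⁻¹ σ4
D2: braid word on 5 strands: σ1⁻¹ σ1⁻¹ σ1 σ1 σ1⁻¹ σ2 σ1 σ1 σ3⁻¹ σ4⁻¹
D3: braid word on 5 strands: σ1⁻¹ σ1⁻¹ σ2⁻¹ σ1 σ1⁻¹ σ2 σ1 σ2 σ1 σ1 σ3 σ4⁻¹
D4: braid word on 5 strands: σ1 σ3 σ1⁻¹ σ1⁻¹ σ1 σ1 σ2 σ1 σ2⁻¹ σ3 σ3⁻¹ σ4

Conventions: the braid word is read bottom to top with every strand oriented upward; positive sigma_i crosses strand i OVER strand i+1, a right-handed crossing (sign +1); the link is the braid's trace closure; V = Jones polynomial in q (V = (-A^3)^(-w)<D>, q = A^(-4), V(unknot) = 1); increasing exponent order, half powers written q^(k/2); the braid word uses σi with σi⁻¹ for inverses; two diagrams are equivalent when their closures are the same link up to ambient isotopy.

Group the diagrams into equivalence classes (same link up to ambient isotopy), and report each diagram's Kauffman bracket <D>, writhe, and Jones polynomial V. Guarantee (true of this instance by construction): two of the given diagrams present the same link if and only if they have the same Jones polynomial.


grouping into links: {D1, D2, D3, D4}
V(D1) = 1  (w +2, c 10, <D> = A^6)
V(D2) = 1  (w 0, c 10, <D> = 1)
V(D3) = 1  [12 crossings, <D> = A^6, w = +2]
V(D4) = 1  [12 crossings, <D> = A^12, w = +4]
why: one V(q) for all 4 diagrams — one class (guaranteed)


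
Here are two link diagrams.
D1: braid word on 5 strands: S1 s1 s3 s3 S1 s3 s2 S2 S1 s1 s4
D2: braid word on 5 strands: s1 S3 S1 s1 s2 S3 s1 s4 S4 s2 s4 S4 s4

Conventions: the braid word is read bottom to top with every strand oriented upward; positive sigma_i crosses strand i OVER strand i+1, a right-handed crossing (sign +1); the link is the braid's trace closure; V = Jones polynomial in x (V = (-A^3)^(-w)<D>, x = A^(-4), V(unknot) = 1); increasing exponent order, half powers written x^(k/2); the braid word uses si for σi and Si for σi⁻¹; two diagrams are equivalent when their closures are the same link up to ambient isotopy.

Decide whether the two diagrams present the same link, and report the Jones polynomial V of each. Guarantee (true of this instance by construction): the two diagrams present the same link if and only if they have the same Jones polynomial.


equivalent: no
V(D1) = -x^(1/2) - x^(3/2) - x^(5/2) + x^(9/2)  (w +3, c 11, <D> = -A^-9 + A^-1 + A^3 + A^7)
V(D2) = -x^(-3/2) + x^(-1/2) - 2x^(1/2) + x^(3/2) - 2x^(5/2) + x^(7/2)  [13 crossings, <D> = -A^-5 + 2A^-1 - A^3 + 2A^7 - A^11 + A^15, w = +3]
key observation: 2 classes among 2 diagrams; unequal V(x) rules out equality


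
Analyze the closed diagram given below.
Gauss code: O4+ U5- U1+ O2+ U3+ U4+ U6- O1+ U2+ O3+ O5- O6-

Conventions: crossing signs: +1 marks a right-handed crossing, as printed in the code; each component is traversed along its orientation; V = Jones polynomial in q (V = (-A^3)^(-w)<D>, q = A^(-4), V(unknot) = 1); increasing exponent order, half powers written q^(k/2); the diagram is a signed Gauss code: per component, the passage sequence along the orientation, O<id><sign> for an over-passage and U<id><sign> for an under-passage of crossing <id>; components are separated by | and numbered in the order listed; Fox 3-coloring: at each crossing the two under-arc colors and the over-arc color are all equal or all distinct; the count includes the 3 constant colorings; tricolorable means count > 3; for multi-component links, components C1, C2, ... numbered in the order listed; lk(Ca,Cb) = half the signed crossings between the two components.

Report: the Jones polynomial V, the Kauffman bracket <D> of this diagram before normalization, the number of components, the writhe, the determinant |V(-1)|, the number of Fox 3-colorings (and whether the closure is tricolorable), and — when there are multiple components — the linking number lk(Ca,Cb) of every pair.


V(q) = q + q^3 - q^4
bracket: -A^-10 + A^-6 + A^2, w = +2
1 component, writhe +2, over 6 crossings
det 3, colorings 9 of 3^6 — tricolorable
observation: w = +2 shifts under R1 moves; the (-A^3)^(-2) factor cancels that in V


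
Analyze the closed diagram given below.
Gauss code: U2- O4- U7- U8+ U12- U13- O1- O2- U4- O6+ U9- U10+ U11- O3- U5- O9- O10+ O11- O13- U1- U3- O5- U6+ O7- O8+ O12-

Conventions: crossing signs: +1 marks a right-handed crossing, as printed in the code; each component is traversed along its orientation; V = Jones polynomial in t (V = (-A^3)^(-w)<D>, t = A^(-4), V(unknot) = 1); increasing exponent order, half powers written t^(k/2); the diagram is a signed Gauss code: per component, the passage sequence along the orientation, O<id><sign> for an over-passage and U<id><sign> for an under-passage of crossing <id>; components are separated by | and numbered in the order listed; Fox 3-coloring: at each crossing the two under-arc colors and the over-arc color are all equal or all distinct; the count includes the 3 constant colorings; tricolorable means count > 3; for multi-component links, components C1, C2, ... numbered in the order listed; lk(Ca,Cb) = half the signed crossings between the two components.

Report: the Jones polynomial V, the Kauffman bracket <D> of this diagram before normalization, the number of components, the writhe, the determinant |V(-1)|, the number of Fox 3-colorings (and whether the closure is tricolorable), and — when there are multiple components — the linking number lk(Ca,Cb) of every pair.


Jones polynomial: V(t) = t^-10 - 3t^-9 + 4t^-8 - 6t^-7 + 6t^-6 - 5t^-5 + 5t^-4 - 2t^-3 + t^-2
<D> = -A^-13 + 2A^-9 - 5A^-5 + 5A^-1 - 6A^3 + 6A^7 - 4A^11 + 3A^15 - A^19; writhe -7
components 1, writhe -7 (13 crossings)
3-colorings: 9 of 3^13, det 33 — tricolorable
note: V spans 8 powers of t: at least 8 crossings in any diagram


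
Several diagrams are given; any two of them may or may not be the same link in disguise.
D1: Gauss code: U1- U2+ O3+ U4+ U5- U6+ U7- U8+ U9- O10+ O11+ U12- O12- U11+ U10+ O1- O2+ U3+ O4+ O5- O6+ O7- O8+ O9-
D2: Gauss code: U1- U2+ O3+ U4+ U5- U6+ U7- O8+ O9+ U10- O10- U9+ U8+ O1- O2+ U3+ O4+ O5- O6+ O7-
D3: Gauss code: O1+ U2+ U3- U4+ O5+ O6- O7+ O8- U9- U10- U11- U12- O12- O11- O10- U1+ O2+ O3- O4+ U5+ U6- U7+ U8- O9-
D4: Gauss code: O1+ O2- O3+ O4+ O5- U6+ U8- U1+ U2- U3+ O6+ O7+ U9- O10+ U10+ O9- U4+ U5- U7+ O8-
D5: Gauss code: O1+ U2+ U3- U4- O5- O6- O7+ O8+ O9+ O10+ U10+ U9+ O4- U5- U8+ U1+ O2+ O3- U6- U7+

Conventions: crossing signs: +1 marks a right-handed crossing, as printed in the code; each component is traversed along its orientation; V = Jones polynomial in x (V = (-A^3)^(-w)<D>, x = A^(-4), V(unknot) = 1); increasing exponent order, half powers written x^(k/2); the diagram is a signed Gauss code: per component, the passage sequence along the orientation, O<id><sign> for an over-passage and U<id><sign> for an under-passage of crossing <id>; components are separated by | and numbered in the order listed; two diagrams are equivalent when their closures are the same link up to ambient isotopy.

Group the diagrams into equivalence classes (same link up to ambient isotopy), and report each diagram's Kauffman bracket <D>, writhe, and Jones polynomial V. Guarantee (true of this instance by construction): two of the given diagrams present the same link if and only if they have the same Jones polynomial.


classes: {D1, D2, D3, D4, D5}
V(D1) = 1  [12 crossings, <D> = A^6, w = +2]
V(D2) = 1  [10 crossings, <D> = A^6, w = +2]
D3 (bracket A^-6; 12 crossings at w = -2): V = 1
V(D4) = 1  (w +2, c 10, <D> = A^6)
V(D5) = 1  (w +2, c 10, <D> = A^6)
note: one V(x) for all 5 diagrams — one class (guaranteed)


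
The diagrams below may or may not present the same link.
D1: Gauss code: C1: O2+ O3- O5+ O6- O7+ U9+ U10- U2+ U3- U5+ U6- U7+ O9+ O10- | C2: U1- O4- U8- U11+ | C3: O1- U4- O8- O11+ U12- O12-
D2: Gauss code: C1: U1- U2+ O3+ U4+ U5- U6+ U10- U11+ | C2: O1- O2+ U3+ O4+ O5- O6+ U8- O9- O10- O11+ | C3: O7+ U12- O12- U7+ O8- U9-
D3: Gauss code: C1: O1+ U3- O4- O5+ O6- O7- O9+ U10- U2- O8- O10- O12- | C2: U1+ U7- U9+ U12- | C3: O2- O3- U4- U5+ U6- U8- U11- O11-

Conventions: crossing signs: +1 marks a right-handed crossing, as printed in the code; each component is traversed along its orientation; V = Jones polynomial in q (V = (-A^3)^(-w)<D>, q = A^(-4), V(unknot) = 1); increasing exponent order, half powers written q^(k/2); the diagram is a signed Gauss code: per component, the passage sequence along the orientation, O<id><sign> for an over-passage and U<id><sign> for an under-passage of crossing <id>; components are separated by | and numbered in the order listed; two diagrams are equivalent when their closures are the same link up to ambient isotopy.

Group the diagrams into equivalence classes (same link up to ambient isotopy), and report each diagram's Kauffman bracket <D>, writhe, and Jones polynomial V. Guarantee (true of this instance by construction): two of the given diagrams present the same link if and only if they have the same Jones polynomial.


grouping into links: {D1} | {D2} | {D3}
V(D1) = q^-3 + q^-2 + q^-1 + 1  (w -2, c 12, <D> = A^-6 + A^-2 + A^2 + A^6)
V(D2) = q^-2 + 2 + q^2  [12 crossings, <D> = A^-8 + 2 + A^8, w = 0]
V(D3) = q^-6 + q^-3 + q^-2 + q^-1  [12 crossings, <D> = A^-14 + A^-10 + A^-6 + A^6, w = -6]
why: 3 classes among 3 diagrams; unequal V(q) rules out equality


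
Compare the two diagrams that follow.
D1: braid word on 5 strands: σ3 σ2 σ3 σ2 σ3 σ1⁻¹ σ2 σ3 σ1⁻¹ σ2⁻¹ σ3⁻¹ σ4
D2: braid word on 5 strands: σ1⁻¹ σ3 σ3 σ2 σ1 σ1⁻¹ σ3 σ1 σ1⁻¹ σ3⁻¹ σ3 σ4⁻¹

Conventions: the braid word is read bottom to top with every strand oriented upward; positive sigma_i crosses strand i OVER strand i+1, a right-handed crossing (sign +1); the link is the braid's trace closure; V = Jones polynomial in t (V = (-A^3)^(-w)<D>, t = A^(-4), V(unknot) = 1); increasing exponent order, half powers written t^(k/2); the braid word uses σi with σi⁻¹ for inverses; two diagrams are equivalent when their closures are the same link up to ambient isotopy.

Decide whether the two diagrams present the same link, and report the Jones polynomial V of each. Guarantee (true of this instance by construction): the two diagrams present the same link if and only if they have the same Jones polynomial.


equivalent: no
V(D1) = t^-1 - 1 + 2t - 2t^2 + 2t^3 - 2t^4 + t^5  (w +4, c 12, <D> = A^-8 - 2A^-4 + 2 - 2A^4 + 2A^8 - A^12 + A^16)
V(D2) = t + t^3 - t^4  (w +2, c 12, <D> = -A^-10 + A^-6 + A^2)
why: comparing 2 Jones polynomials yields 2 groups


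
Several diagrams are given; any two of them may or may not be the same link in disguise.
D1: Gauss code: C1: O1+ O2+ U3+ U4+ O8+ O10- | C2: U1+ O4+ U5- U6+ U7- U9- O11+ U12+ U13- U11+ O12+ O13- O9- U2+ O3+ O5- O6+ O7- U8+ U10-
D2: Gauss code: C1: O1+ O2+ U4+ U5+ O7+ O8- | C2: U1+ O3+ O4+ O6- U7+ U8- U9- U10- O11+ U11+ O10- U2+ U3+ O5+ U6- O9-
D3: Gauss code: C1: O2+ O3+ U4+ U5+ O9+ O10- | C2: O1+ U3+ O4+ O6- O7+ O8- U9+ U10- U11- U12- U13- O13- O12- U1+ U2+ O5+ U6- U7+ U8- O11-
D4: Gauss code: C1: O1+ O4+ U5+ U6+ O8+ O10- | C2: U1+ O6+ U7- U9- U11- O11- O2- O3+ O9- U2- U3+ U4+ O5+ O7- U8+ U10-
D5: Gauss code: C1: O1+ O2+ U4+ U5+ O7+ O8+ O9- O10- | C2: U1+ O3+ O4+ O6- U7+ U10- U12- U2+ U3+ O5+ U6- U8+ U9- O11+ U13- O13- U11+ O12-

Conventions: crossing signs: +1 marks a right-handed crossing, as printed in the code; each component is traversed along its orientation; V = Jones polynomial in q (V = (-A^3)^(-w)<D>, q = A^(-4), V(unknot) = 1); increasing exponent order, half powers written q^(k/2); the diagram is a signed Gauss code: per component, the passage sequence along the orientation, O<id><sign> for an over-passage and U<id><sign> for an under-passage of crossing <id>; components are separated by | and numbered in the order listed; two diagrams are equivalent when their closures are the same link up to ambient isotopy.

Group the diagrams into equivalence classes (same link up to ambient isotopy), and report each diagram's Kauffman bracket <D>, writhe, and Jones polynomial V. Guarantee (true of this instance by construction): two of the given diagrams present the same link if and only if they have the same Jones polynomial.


classes: {D1, D2, D3, D4, D5}
V(D1) = -q^(1/2) + q^(3/2) - q^(5/2) - q^(9/2)  [13 crossings, <D> = A^-9 + A^-1 - A^3 + A^7, w = +3]
V(D2) = -q^(1/2) + q^(3/2) - q^(5/2) - q^(9/2)  (w +3, c 11, <D> = A^-9 + A^-1 - A^3 + A^7)
V(D3) = -q^(1/2) + q^(3/2) - q^(5/2) - q^(9/2)  (w +1, c 13, <D> = A^-15 + A^-7 - A^-3 + A)
V(D4) = -q^(1/2) + q^(3/2) - q^(5/2) - q^(9/2)  [11 crossings, <D> = A^-15 + A^-7 - A^-3 + A, w = +1]
V(D5) = -q^(1/2) + q^(3/2) - q^(5/2) - q^(9/2)  [13 crossings, <D> = A^-9 + A^-1 - A^3 + A^7, w = +3]
insight: all 5 diagrams share one V(q), hence one class


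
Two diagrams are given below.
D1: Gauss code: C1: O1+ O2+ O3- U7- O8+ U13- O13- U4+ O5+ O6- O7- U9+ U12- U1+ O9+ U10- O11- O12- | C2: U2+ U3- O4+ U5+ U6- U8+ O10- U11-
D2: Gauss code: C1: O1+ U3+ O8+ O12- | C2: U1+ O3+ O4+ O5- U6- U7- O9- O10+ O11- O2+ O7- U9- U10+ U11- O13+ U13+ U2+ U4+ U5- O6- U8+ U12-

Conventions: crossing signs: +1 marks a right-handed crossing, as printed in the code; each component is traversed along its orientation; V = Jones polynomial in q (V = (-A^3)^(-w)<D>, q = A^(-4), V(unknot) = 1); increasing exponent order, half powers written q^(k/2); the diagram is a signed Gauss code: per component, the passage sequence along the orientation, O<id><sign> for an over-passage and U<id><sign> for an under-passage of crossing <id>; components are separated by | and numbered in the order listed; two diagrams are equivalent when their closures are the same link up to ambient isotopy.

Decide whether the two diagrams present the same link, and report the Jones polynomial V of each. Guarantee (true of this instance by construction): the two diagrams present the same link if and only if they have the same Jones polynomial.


equivalent: no
V(D1) = q^(-7/2) - 2q^(-5/2) + q^(-3/2) - 2q^(-1/2) + q^(1/2) - q^(3/2)  (w -1, c 13, <D> = A^-9 - A^-5 + 2A^-1 - A^3 + 2A^7 - A^11)
V(D2) = -q^(1/2) - q^(5/2)  [13 crossings, <D> = A^-7 + A, w = +1]
key observation: 2 values of V(q) split the 2 diagrams


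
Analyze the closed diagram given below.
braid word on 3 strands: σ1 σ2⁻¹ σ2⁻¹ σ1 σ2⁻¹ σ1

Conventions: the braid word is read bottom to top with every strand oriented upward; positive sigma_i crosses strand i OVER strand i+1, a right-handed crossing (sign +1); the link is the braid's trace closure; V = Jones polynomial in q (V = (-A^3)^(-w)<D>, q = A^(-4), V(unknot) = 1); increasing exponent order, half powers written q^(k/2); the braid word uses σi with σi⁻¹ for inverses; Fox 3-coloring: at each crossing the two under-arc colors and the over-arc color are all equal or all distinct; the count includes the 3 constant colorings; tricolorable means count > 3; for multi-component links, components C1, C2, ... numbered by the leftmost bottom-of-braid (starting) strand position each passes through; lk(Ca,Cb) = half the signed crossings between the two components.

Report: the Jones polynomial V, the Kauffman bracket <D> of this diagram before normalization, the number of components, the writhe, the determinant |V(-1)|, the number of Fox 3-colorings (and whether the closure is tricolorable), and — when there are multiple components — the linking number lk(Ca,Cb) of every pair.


V(q) = -q^-3 + 2q^-2 - 2q^-1 + 3 - 2q + 2q^2 - q^3
bracket: -A^-12 + 2A^-8 - 2A^-4 + 3 - 2A^4 + 2A^8 - A^12, w = 0
1 component, writhe 0, over 6 crossings
det 13, colorings 3 of 3^6 — not tricolorable
observation: V is palindromic (span 6, det 13): q -> 1/q fixes it; necessary, not sufficient, for amphichirality


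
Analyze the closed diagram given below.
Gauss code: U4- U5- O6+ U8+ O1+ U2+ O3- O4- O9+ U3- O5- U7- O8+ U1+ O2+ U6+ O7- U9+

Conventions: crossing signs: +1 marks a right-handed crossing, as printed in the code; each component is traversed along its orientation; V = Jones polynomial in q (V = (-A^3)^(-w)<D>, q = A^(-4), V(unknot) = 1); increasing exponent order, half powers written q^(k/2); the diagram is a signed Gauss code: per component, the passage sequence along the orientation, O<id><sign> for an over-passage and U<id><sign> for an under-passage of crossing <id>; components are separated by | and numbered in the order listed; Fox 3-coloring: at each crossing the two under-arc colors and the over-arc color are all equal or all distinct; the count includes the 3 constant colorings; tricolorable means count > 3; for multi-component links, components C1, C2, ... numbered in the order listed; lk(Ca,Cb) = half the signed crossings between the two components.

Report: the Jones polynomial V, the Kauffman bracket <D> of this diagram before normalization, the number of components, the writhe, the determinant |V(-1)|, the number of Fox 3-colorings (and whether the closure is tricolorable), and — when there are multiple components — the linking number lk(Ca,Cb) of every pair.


Jones polynomial: V(q) = q^-1 - 1 + 2q - 2q^2 + 2q^3 - 2q^4 + q^5
<D> = -A^-17 + 2A^-13 - 2A^-9 + 2A^-5 - 2A^-1 + A^3 - A^7; writhe +1
components 1, writhe +1 (9 crossings)
3-colorings: 3 of 3^9, det 11 — not tricolorable
note: w = +1 (over 9 crossings) is diagram-only; (-A^3)^(-1) removes it from V


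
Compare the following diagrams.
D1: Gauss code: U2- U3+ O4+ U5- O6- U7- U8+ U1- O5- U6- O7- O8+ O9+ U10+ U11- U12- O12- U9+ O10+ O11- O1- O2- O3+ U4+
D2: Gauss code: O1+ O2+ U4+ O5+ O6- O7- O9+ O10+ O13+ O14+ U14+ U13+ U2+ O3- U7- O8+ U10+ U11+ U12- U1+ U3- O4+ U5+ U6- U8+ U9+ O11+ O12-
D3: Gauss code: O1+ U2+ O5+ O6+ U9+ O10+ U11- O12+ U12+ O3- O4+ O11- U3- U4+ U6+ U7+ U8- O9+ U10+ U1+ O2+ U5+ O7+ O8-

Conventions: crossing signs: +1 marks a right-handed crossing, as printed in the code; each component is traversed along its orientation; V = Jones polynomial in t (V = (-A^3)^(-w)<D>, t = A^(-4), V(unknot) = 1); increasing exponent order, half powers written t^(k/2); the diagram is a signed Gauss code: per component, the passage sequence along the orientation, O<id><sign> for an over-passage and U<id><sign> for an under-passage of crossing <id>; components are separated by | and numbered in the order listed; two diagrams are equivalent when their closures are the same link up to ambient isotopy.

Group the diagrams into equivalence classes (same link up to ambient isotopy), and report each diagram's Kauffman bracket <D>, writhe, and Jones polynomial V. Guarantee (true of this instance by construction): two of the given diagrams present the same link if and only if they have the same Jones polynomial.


equivalence classes: {D1} | {D2} | {D3}
D1 (bracket A^-2 + A^6 - A^10; 12 crossings at w = -2): V = -t^-4 + t^-3 + t^-1
V(D2) = t - t^2 + 2t^3 - t^4 + t^5 - t^6  [14 crossings, <D> = -A^-6 + A^-2 - A^2 + 2A^6 - A^10 + A^14, w = +6]
V(D3) = t^2 + 2t^4 - 2t^5 + t^6 - 2t^7 + t^8  [12 crossings, <D> = A^-14 - 2A^-10 + A^-6 - 2A^-2 + 2A^2 + A^10, w = +6]
key observation: 3 values of V(t) split the 3 diagrams


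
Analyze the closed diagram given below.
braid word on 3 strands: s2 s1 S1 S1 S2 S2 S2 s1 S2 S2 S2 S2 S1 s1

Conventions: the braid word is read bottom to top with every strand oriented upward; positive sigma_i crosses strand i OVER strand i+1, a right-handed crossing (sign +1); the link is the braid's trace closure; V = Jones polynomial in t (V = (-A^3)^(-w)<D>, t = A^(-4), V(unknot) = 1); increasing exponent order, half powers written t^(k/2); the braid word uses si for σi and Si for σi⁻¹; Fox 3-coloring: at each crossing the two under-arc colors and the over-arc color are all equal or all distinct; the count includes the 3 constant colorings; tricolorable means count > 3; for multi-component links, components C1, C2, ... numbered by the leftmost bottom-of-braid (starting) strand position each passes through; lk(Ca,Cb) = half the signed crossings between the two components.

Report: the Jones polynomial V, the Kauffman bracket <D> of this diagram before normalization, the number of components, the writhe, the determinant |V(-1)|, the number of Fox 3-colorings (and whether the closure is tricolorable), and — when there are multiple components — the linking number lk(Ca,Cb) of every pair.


V(t) = t^-8 - 2t^-7 + t^-6 - 2t^-5 + 2t^-4 + t^-2
bracket: A^-10 + 2A^-2 - 2A^2 + A^6 - 2A^10 + A^14, w = -6
1 component, writhe -6, over 14 crossings
det 9, colorings 27 of 3^14 — tricolorable
observation: |V(-1)| = 9: so tricolorable, since 3 divides 9


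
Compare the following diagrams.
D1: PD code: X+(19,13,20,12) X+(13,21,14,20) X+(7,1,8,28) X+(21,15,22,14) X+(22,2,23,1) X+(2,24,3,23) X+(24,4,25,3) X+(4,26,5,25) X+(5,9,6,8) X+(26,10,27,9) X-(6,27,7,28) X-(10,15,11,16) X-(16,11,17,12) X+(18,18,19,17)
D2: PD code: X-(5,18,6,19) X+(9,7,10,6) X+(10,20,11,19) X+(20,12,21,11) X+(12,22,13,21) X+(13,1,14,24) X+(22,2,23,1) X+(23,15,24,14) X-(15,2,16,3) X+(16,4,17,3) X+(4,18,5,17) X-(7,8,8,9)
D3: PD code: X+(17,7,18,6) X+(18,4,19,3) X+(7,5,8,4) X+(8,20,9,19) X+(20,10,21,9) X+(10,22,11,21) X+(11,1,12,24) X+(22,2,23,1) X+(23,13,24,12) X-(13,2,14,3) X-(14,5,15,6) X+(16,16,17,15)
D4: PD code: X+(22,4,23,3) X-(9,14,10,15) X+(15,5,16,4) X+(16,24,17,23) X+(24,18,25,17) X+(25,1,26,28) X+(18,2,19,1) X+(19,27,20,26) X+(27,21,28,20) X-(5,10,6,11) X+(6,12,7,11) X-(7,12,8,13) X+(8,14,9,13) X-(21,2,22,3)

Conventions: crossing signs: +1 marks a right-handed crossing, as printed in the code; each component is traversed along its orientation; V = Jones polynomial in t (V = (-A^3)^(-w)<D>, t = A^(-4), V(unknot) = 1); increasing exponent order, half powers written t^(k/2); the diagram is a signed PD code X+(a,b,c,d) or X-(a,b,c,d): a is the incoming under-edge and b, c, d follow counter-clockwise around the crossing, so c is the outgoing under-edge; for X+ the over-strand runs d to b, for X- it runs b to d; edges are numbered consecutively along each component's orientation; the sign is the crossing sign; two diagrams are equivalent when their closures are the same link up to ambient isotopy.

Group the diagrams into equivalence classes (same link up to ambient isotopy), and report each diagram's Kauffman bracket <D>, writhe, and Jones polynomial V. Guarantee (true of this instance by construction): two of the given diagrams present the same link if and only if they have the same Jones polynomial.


equivalence classes: {D1, D2, D3, D4}
D1 (bracket -A^-4 + 1 - A^4 + A^8 + A^16; 14 crossings at w = +8): V = t^2 + t^4 - t^5 + t^6 - t^7
V(D2) = t^2 + t^4 - t^5 + t^6 - t^7  (w +6, c 12, <D> = -A^-10 + A^-6 - A^-2 + A^2 + A^10)
D3 (bracket -A^-4 + 1 - A^4 + A^8 + A^16; 12 crossings at w = +8): V = t^2 + t^4 - t^5 + t^6 - t^7
V(D4) = t^2 + t^4 - t^5 + t^6 - t^7  [14 crossings, <D> = -A^-10 + A^-6 - A^-2 + A^2 + A^10, w = +6]
key observation: one V(t) for all 4 diagrams — one class (guaranteed)


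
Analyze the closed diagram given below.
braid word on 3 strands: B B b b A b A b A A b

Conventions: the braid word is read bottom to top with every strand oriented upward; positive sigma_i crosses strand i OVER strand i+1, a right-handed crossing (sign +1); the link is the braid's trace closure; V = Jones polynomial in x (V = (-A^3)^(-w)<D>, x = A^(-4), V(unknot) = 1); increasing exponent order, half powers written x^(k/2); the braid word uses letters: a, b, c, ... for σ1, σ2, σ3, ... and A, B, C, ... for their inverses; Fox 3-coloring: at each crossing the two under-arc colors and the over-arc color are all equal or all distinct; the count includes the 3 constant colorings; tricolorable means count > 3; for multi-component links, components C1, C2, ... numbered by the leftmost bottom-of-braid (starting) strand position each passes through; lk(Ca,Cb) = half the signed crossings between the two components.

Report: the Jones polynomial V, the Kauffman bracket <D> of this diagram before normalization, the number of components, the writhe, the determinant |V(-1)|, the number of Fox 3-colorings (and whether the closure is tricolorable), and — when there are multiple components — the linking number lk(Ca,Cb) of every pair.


V = -x^(-9/2) + 3x^(-7/2) - 4x^(-5/2) + 4x^(-3/2) - 5x^(-1/2) + 3x^(1/2) - 3x^(3/2) + x^(5/2)
<D> = -A^-13 + 3A^-9 - 3A^-5 + 5A^-1 - 4A^3 + 4A^7 - 3A^11 + A^15 (w = -1)
2 components over 11 crossings, w = -1
lk(C1,C2): 0
9 Fox colorings among 3^11, |V(-1)| = 24: tricolorable
why: the span of V is 7, within the link bound 11 + 2 - 1


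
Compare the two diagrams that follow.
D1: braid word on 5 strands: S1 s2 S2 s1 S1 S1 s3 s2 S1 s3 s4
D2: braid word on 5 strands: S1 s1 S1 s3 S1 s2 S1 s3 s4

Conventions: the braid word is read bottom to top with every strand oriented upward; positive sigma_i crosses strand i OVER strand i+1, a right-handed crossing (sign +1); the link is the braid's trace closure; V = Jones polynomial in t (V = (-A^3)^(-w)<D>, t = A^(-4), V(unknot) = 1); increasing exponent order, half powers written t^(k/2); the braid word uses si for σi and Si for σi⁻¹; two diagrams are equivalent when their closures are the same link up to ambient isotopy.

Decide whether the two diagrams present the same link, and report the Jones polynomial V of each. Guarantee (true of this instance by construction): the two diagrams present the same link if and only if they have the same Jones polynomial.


equivalent: yes
D1 (bracket A^-3 + 2A^5 - A^9 + A^13 - A^17; 11 crossings at w = +1): V = t^(-7/2) - t^(-5/2) + t^(-3/2) - 2t^(-1/2) - t^(3/2)
V(D2) = t^(-7/2) - t^(-5/2) + t^(-3/2) - 2t^(-1/2) - t^(3/2)  (w +1, c 9, <D> = A^-3 + 2A^5 - A^9 + A^13 - A^17)
key observation: one V(t) for all 2 diagrams — one class (guaranteed)


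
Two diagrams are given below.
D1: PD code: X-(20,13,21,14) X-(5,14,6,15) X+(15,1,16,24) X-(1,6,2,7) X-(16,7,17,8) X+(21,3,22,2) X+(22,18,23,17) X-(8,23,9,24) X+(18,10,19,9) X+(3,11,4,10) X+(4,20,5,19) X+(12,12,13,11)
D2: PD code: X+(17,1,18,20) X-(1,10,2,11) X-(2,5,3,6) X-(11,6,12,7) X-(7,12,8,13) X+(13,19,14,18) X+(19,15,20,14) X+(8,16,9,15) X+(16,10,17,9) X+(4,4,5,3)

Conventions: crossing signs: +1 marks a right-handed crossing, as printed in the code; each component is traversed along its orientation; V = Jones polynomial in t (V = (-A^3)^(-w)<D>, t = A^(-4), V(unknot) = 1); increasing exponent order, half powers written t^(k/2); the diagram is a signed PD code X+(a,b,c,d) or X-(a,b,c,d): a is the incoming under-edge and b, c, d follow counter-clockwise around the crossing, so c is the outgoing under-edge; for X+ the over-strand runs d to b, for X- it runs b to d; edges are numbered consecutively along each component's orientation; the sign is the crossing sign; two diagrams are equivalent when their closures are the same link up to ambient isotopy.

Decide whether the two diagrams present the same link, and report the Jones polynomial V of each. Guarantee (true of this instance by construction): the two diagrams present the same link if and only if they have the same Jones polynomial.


equivalent: no
V(D1) = 1  (w +2, c 12, <D> = A^6)
D2 (bracket -A^-14 + A^-10 - A^-6 + 2A^-2 - A^2 + 2A^6 - A^10; 10 crossings at w = +2): V = -t^-1 + 2 - t + 2t^2 - t^3 + t^4 - t^5
why: V(t) takes 2 values over 2 diagrams, fixing the grouping


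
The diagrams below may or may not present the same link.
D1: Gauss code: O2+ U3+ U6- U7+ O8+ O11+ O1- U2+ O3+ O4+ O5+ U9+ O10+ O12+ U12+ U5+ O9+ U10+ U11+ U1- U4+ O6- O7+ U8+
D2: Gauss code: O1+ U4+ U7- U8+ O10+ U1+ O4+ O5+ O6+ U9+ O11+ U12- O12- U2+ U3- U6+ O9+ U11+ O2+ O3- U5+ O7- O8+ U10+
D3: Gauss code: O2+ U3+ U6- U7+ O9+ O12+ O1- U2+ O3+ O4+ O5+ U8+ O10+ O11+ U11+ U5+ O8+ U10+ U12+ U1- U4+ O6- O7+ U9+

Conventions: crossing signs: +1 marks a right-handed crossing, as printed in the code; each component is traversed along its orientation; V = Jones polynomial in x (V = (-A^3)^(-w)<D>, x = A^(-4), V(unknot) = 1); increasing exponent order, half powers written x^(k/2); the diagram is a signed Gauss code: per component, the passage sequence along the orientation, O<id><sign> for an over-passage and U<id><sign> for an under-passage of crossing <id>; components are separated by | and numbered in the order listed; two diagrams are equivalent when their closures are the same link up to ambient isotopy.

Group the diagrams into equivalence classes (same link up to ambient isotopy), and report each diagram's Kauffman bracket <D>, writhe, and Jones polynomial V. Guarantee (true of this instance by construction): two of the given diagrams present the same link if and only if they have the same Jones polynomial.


grouping into links: {D1, D2, D3}
V(D1) = x^2 + 2x^4 - 2x^5 + x^6 - 2x^7 + x^8  (w +8, c 12, <D> = A^-8 - 2A^-4 + 1 - 2A^4 + 2A^8 + A^16)
V(D2) = x^2 + 2x^4 - 2x^5 + x^6 - 2x^7 + x^8  (w +6, c 12, <D> = A^-14 - 2A^-10 + A^-6 - 2A^-2 + 2A^2 + A^10)
V(D3) = x^2 + 2x^4 - 2x^5 + x^6 - 2x^7 + x^8  (w +8, c 12, <D> = A^-8 - 2A^-4 + 1 - 2A^4 + 2A^8 + A^16)
key observation: one V(x) for all 3 diagrams — one class (guaranteed)


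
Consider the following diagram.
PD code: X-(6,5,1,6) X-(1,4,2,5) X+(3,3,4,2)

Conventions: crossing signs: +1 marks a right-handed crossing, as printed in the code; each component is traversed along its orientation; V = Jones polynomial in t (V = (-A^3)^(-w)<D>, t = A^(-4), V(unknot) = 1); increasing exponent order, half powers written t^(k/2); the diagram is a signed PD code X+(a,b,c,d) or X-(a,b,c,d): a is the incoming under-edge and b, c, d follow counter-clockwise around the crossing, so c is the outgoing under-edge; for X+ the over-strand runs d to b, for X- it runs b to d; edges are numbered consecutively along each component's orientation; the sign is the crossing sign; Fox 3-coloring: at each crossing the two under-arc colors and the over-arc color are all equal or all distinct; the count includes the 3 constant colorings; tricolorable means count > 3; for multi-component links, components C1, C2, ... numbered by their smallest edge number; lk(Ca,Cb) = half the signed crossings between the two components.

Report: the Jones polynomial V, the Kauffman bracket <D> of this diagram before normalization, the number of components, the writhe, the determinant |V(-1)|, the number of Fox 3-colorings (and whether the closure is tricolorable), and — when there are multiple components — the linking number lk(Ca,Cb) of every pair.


V(t) = 1
bracket: -A^-3, w = -1
1 component, writhe -1, over 3 crossings
det 1, colorings 3 of 3^3 — not tricolorable
observation: w = -1 (over 3 crossings) is diagram-only; (-A^3)^(1) removes it from V


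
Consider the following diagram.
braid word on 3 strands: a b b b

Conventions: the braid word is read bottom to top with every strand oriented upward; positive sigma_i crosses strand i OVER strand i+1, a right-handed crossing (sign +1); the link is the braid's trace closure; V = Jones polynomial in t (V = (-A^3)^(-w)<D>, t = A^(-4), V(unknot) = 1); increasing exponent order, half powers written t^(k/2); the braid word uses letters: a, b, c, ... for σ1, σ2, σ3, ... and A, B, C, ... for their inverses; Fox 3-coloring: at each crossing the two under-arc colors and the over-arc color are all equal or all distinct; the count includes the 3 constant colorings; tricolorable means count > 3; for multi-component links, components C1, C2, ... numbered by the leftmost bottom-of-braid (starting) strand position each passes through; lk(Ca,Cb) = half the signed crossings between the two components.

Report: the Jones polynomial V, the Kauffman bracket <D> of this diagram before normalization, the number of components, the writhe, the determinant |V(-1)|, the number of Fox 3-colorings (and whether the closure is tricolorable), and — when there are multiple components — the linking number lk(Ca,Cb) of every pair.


V = t + t^3 - t^4
<D> = -A^-4 + 1 + A^8 (w = +4)
1 component over 4 crossings, w = +4
9 Fox colorings among 3^4, |V(-1)| = 3: tricolorable
why: det 3 = |V(-1)|; divisible by 3, so tricolorable


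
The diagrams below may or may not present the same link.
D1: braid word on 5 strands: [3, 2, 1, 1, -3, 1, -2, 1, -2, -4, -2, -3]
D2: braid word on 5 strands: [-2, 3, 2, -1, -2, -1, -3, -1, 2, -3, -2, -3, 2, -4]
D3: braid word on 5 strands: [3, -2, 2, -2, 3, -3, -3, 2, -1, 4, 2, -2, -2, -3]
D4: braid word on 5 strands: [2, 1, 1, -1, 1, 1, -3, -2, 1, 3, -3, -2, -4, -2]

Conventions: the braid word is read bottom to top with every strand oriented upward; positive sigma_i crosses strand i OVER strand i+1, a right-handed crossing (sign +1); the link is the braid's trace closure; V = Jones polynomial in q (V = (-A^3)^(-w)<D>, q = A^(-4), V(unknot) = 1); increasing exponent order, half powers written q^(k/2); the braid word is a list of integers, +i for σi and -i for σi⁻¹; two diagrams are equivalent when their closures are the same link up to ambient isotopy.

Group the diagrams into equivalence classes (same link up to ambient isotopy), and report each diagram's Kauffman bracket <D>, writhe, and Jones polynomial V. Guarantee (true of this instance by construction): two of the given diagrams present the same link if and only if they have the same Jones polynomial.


classes: {D1, D4} | {D2} | {D3}
V(D1) = q^-1 - 1 + 2q - 2q^2 + 2q^3 - 2q^4 + q^5  [12 crossings, <D> = A^-20 - 2A^-16 + 2A^-12 - 2A^-8 + 2A^-4 - 1 + A^4, w = 0]
D2 (bracket A^-14 - A^-10 + 2A^-6 - A^-2 + A^2 - A^6; 14 crossings at w = -6): V = -q^-6 + q^-5 - q^-4 + 2q^-3 - q^-2 + q^-1
V(D3) = 1  [14 crossings, <D> = A^-6, w = -2]
V(D4) = q^-1 - 1 + 2q - 2q^2 + 2q^3 - 2q^4 + q^5  (w 0, c 14, <D> = A^-20 - 2A^-16 + 2A^-12 - 2A^-8 + 2A^-4 - 1 + A^4)
note: comparing 4 Jones polynomials yields 3 groups


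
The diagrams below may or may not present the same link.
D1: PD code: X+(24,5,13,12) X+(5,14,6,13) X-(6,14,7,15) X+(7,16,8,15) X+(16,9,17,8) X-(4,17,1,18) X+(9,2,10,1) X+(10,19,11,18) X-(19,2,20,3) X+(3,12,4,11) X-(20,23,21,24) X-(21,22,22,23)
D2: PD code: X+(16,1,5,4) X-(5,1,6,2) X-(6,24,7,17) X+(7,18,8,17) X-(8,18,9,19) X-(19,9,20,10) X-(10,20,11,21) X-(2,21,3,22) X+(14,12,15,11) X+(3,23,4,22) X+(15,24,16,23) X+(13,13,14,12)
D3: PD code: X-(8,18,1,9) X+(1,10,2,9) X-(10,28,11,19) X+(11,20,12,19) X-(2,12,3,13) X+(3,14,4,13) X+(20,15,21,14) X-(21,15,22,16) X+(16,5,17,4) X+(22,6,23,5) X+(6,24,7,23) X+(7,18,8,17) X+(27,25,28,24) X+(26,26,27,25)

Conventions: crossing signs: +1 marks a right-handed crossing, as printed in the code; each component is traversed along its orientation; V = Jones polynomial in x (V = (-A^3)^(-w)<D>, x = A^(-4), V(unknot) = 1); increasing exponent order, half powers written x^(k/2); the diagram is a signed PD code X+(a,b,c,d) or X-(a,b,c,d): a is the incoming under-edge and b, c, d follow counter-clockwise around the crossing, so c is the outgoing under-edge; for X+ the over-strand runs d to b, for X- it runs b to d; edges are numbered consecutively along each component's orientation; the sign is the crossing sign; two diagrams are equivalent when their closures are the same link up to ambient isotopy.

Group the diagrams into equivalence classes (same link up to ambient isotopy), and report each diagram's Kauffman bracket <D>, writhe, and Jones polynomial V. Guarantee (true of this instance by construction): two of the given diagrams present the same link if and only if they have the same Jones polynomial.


grouping into links: {D1} | {D2} | {D3}
V(D1) = 2x - x^2 + 3x^3 - 2x^4 + 2x^5 - x^6 + x^7  (w +2, c 12, <D> = A^-22 - A^-18 + 2A^-14 - 2A^-10 + 3A^-6 - A^-2 + 2A^2)
V(D2) = x^-3 + x^-2 + x^-1 + 1  (w 0, c 12, <D> = 1 + A^4 + A^8 + A^12)
D3 (bracket A^-2 + 2A^6 + A^14; 14 crossings at w = +6): V = x + 2x^3 + x^5
why: V(x) takes 3 values over 3 diagrams, fixing the grouping
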